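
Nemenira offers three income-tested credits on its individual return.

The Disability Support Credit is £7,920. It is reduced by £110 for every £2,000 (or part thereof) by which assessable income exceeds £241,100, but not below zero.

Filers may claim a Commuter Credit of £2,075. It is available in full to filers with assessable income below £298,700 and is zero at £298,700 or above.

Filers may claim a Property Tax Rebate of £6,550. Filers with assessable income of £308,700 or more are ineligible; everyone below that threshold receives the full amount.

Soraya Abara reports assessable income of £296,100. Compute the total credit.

£13,465

Disability Support Credit: income exceeds £241,100 by £55,000, which is 28 full-or-partial £2,000 increments; reduction = 28 × £110 = £3,080, leaving £4,840.
Commuter Credit: £296,100 is below the £298,700 cutoff, so the full £2,075 applies.
Property Tax Rebate: £296,100 is below the £308,700 cutoff, so the full £6,550 applies.
Total: £4,840 + £2,075 + £6,550 = £13,465.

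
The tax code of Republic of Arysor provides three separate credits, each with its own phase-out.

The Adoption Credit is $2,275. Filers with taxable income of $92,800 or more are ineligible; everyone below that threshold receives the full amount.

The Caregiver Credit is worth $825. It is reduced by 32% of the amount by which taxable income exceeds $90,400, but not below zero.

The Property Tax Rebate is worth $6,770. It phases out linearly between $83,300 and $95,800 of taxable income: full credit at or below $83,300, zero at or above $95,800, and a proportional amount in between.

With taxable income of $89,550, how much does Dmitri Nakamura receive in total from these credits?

Adoption Credit: $89,550 is below the $92,800 cutoff, so the full $2,275 applies.
Caregiver Credit: $89,550 is at or below the $90,400 threshold, so the full $825 applies.
Property Tax Rebate: $89,550 is $6,250 into a $12,500 phase-out range, leaving 6,250/12,500 of the credit: $6,770 × 6,250/12,500 = $3,385.
Total: $2,275 + $825 + $3,385 = $6,485.

$6,485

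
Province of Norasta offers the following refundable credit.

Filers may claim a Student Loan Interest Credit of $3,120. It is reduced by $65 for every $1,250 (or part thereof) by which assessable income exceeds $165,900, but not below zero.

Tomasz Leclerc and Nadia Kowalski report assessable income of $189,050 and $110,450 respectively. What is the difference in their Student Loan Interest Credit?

Tomasz ($189,050): Student Loan Interest Credit: income exceeds $165,900 by $23,150, which is 19 full-or-partial $1,250 increments; reduction = 19 × $65 = $1,235, leaving $1,885.
Nadia ($110,450): Student Loan Interest Credit: $110,450 is at or below the $165,900 threshold, so the full $3,120 applies.
Difference: |$1,885 − $3,120| = $1,235.

$1,235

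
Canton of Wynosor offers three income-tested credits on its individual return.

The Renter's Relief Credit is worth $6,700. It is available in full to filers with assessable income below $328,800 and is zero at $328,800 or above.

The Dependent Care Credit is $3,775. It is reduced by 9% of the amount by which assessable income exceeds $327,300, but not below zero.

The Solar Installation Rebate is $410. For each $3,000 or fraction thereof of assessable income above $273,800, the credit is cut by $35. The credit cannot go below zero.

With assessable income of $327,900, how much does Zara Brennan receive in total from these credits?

Renter's Relief Credit: $327,900 is below the $328,800 cutoff, so the full $6,700 applies.
Dependent Care Credit: 9% of the $600 excess over $327,300 is $54; credit = $3,775 − $54 = $3,721.
Solar Installation Rebate: income exceeds $273,800 by $54,100 → 19 increments × $35 = $665 ≥ base, so the credit is $0.
Total: $6,700 + $3,721 + $0 = $10,421.

$10,421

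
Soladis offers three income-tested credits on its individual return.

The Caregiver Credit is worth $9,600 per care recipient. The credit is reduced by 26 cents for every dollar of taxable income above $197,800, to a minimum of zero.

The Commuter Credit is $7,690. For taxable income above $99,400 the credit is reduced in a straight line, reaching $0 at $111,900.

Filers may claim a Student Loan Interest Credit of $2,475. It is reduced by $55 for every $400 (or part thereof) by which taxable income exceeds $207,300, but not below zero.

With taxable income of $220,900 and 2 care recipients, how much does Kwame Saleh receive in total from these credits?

Caregiver Credit: base = 2 × $9,600 = $19,200. 26% of the $23,100 excess over $197,800 is $6,006; credit = $19,200 − $6,006 = $13,194.
Commuter Credit: $220,900 is at or above $111,900, so the credit is $0.
Student Loan Interest Credit: income exceeds $207,300 by $13,600, which is 34 full-or-partial $400 increments; reduction = 34 × $55 = $1,870, leaving $605.
Total: $13,194 + $0 + $605 = $13,799.

$13,799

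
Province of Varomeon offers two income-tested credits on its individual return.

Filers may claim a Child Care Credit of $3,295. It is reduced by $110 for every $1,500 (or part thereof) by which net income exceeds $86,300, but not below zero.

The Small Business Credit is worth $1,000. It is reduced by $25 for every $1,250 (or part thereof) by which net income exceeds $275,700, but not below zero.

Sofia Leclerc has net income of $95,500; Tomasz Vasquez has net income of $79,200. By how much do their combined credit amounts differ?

$770

Sofia ($95,500): Child Care Credit: income exceeds $86,300 by $9,200, which is 7 full-or-partial $1,500 increments; reduction = 7 × $110 = $770, leaving $2,525. Small Business Credit: $95,500 is at or below the $275,700 threshold, so the full $1,000 applies. total $2,525 + $1,000 = $3,525
Tomasz ($79,200): Child Care Credit: $79,200 is at or below the $86,300 threshold, so the full $3,295 applies. Small Business Credit: $79,200 is at or below the $275,700 threshold, so the full $1,000 applies. total $3,295 + $1,000 = $4,295
Difference: |$3,525 − $4,295| = $770.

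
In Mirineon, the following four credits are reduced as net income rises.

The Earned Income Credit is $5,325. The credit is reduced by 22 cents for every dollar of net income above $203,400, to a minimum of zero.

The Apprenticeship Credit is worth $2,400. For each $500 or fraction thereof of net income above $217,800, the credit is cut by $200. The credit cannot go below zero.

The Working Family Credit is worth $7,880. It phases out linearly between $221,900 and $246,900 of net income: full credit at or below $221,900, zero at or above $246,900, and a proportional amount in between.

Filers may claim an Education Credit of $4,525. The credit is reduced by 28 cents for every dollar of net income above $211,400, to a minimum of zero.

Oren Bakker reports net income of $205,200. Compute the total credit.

Earned Income Credit: 22% of the $1,800 excess over $203,400 is $396; credit = $5,325 − $396 = $4,929.
Apprenticeship Credit: $205,200 is at or below the $217,800 threshold, so the full $2,400 applies.
Working Family Credit: $205,200 is at or below the $221,900 threshold, so the full $7,880 applies.
Education Credit: $205,200 is at or below the $211,400 threshold, so the full $4,525 applies.
Total: $4,929 + $2,400 + $7,880 + $4,525 = $19,734.

$19,734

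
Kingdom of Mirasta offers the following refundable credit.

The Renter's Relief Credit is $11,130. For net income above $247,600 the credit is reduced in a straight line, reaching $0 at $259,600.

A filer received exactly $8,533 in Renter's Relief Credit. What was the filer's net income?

$8,533 is 8,533/11,130 of the full $11,130, so 2,597/11,130 of the $12,000 range has been used: income = $247,600 + $12,000 × 2,597/11,130 = $250,400.

$250,400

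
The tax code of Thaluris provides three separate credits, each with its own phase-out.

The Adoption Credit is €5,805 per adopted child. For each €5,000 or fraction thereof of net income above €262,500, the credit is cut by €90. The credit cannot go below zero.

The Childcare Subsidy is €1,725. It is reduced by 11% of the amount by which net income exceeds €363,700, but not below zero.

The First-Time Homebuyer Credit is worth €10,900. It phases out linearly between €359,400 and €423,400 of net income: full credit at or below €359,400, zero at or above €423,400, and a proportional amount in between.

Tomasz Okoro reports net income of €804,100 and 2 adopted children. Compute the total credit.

€1,800

Adoption Credit: base = 2 × €5,805 = €11,610. income exceeds €262,500 by €541,600, which is 109 full-or-partial €5,000 increments; reduction = 109 × €90 = €9,810, leaving €1,800.
Childcare Subsidy: 11% of the €440,400 excess over €363,700 is €48,444 ≥ base, so the credit is €0.
First-Time Homebuyer Credit: €804,100 is at or above €423,400, so the credit is €0.
Total: €1,800 + €0 + €0 = €1,800.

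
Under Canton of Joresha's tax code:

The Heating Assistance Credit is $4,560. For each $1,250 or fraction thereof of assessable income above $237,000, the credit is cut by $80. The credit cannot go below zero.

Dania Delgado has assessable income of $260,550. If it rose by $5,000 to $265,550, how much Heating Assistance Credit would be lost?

$320

At $260,550 — income exceeds $237,000 by $23,550, which is 19 full-or-partial $1,250 increments; reduction = 19 × $80 = $1,520, leaving $3,040.
At $265,550 — income exceeds $237,000 by $28,550, which is 23 full-or-partial $1,250 increments; reduction = 23 × $80 = $1,840, leaving $2,720.
Lost: $3,040 − $2,720 = $320.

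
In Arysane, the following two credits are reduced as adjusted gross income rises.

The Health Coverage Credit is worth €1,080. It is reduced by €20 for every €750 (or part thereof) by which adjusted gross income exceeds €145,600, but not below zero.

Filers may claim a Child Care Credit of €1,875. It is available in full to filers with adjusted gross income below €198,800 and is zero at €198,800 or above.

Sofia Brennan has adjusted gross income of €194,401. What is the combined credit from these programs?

€1,875

Health Coverage Credit: income exceeds €145,600 by €48,801 → 66 increments × €20 = €1,320 ≥ base, so the credit is €0.
Child Care Credit: €194,401 is below the €198,800 cutoff, so the full €1,875 applies.
Total: €0 + €1,875 = €1,875.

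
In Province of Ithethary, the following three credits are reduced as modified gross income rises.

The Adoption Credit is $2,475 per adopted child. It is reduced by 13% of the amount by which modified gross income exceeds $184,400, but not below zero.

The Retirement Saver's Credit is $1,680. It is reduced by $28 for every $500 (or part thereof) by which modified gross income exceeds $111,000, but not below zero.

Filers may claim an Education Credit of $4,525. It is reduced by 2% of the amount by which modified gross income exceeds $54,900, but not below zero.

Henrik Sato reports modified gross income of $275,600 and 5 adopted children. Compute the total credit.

$630

Adoption Credit: base = 5 × $2,475 = $12,375. 13% of the $91,200 excess over $184,400 is $11,856; credit = $12,375 − $11,856 = $519.
Retirement Saver's Credit: income exceeds $111,000 by $164,600 → 330 increments × $28 = $9,240 ≥ base, so the credit is $0.
Education Credit: 2% of the $220,700 excess over $54,900 is $4,414; credit = $4,525 − $4,414 = $111.
Total: $519 + $0 + $111 = $630.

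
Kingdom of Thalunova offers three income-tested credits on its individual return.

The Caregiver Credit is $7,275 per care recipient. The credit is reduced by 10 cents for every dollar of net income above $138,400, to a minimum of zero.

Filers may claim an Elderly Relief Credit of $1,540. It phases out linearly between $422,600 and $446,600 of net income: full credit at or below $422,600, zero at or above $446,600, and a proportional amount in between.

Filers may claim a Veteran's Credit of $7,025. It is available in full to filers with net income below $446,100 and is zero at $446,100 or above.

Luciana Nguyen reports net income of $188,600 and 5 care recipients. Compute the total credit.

$39,920

Caregiver Credit: base = 5 × $7,275 = $36,375. 10% of the $50,200 excess over $138,400 is $5,020; credit = $36,375 − $5,020 = $31,355.
Elderly Relief Credit: $188,600 is at or below the $422,600 threshold, so the full $1,540 applies.
Veteran's Credit: $188,600 is below the $446,100 cutoff, so the full $7,025 applies.
Total: $31,355 + $1,540 + $7,025 = $39,920.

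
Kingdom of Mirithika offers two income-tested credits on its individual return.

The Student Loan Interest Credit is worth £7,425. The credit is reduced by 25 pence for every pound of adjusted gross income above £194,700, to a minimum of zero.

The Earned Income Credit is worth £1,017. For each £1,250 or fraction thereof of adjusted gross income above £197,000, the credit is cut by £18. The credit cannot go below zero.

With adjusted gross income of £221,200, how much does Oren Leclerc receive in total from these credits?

Student Loan Interest Credit: 25% of the £26,500 excess over £194,700 is £6,625; credit = £7,425 − £6,625 = £800.
Earned Income Credit: income exceeds £197,000 by £24,200, which is 20 full-or-partial £1,250 increments; reduction = 20 × £18 = £360, leaving £657.
Total: £800 + £657 = £1,457.

£1,457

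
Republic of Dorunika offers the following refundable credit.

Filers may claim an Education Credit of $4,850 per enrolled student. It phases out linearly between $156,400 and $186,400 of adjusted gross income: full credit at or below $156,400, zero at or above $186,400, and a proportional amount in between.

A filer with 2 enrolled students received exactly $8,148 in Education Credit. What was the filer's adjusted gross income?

Full credit = 2 × $4,850 = $9,700.
$8,148 is 8,148/9,700 of the full $9,700, so 1,552/9,700 of the $30,000 range has been used: income = $156,400 + $30,000 × 1,552/9,700 = $161,200.

$161,200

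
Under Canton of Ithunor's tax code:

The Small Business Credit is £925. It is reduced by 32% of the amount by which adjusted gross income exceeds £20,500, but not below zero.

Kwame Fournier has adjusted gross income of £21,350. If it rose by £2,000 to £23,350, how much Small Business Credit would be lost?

At £21,350 — 32% of the £850 excess over £20,500 is £272; credit = £925 − £272 = £653.
At £23,350 — 32% of the £2,850 excess over £20,500 is £912; credit = £925 − £912 = £13.
Lost: £653 − £13 = £640.

£640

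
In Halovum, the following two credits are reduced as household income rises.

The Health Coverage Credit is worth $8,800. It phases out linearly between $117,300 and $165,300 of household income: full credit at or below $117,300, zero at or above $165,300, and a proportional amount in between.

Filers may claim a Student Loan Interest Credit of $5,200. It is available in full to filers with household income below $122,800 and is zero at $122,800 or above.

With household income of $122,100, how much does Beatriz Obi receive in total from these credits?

Health Coverage Credit: $122,100 is $4,800 into a $48,000 phase-out range, leaving 43,200/48,000 of the credit: $8,800 × 43,200/48,000 = $7,920.
Student Loan Interest Credit: $122,100 is below the $122,800 cutoff, so the full $5,200 applies.
Total: $7,920 + $5,200 = $13,120.

$13,120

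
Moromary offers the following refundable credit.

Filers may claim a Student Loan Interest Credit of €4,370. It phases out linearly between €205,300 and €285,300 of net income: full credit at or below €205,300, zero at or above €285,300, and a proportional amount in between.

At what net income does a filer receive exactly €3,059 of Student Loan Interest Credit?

€3,059 is 3,059/4,370 of the full €4,370, so 1,311/4,370 of the €80,000 range has been used: income = €205,300 + €80,000 × 1,311/4,370 = €229,300.

€229,300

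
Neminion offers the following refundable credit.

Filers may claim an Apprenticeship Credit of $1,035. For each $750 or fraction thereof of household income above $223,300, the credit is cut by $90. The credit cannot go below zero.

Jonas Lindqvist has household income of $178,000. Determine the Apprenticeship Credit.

Apprenticeship Credit: $178,000 is at or below the $223,300 threshold, so the full $1,035 applies.

$1,035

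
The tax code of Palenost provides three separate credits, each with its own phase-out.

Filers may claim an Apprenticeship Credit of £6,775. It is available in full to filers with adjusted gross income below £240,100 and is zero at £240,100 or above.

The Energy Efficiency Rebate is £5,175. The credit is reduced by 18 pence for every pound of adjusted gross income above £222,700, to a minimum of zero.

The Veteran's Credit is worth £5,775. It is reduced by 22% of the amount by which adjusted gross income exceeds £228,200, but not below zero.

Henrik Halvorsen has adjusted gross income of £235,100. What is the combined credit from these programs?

£13,975

Apprenticeship Credit: £235,100 is below the £240,100 cutoff, so the full £6,775 applies.
Energy Efficiency Rebate: 18% of the £12,400 excess over £222,700 is £2,232; credit = £5,175 − £2,232 = £2,943.
Veteran's Credit: 22% of the £6,900 excess over £228,200 is £1,518; credit = £5,775 − £1,518 = £4,257.
Total: £6,775 + £2,943 + £4,257 = £13,975.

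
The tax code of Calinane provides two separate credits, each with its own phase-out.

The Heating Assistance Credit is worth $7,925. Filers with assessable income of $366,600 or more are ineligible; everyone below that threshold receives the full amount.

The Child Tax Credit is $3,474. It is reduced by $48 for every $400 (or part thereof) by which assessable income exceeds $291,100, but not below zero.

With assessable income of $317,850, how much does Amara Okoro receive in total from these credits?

$8,183

Heating Assistance Credit: $317,850 is below the $366,600 cutoff, so the full $7,925 applies.
Child Tax Credit: income exceeds $291,100 by $26,750, which is 67 full-or-partial $400 increments; reduction = 67 × $48 = $3,216, leaving $258.
Total: $7,925 + $258 = $8,183.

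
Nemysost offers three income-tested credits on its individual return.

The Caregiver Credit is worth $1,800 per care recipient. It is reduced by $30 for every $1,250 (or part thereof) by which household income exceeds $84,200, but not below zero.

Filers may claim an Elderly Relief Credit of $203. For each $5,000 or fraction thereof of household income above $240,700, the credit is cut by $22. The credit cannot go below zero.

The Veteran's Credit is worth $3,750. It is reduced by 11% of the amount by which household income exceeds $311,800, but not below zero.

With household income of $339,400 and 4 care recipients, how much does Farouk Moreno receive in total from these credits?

Caregiver Credit: base = 4 × $1,800 = $7,200. income exceeds $84,200 by $255,200, which is 205 full-or-partial $1,250 increments; reduction = 205 × $30 = $6,150, leaving $1,050.
Elderly Relief Credit: income exceeds $240,700 by $98,700 → 20 increments × $22 = $440 ≥ base, so the credit is $0.
Veteran's Credit: 11% of the $27,600 excess over $311,800 is $3,036; credit = $3,750 − $3,036 = $714.
Total: $1,050 + $0 + $714 = $1,764.

$1,764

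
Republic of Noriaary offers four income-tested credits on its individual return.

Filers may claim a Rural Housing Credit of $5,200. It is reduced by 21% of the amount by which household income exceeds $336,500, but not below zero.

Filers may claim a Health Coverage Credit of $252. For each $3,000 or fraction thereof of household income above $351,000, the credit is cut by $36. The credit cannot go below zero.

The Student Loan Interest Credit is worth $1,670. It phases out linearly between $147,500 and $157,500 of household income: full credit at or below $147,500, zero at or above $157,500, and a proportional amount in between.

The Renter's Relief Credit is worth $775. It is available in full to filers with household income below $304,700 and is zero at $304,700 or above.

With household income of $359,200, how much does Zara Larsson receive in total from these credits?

$577

Rural Housing Credit: 21% of the $22,700 excess over $336,500 is $4,767; credit = $5,200 − $4,767 = $433.
Health Coverage Credit: income exceeds $351,000 by $8,200, which is 3 full-or-partial $3,000 increments; reduction = 3 × $36 = $108, leaving $144.
Student Loan Interest Credit: $359,200 is at or above $157,500, so the credit is $0.
Renter's Relief Credit: $359,200 meets or exceeds the $304,700 cutoff, so the credit is $0.
Total: $433 + $144 + $0 + $0 = $577.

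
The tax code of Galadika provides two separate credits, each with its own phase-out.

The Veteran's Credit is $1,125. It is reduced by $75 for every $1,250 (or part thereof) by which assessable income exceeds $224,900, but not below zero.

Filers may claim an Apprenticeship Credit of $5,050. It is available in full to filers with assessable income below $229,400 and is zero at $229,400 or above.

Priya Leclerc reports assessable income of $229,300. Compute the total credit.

$5,875

Veteran's Credit: income exceeds $224,900 by $4,400, which is 4 full-or-partial $1,250 increments; reduction = 4 × $75 = $300, leaving $825.
Apprenticeship Credit: $229,300 is below the $229,400 cutoff, so the full $5,050 applies.
Total: $825 + $5,050 = $5,875.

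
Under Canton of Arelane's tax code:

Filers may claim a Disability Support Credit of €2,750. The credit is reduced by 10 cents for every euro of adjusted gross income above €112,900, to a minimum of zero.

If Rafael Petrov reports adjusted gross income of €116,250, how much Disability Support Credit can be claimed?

€2,415

Disability Support Credit: 10% of the €3,350 excess over €112,900 is €335; credit = €2,750 − €335 = €2,415.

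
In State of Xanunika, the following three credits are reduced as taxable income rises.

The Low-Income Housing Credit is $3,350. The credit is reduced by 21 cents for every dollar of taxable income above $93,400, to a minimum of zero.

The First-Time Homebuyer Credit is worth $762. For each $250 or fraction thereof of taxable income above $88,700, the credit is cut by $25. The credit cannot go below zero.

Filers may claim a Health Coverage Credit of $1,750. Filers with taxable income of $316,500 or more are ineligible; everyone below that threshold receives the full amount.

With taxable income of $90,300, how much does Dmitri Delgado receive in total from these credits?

$5,687

Low-Income Housing Credit: $90,300 is at or below the $93,400 threshold, so the full $3,350 applies.
First-Time Homebuyer Credit: income exceeds $88,700 by $1,600, which is 7 full-or-partial $250 increments; reduction = 7 × $25 = $175, leaving $587.
Health Coverage Credit: $90,300 is below the $316,500 cutoff, so the full $1,750 applies.
Total: $3,350 + $587 + $1,750 = $5,687.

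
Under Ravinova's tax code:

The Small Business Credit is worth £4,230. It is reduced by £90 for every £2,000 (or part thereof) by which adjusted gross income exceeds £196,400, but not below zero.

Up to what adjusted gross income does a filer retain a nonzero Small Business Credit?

£288,400

After 46 increments the reduction is 46 × £90 = £4,140, leaving £90; one more increment wipes it out. Increment 46 ends at excess 46 × £2,000 = £92,000, so the highest qualifying income is £196,400 + £92,000 = £288,400.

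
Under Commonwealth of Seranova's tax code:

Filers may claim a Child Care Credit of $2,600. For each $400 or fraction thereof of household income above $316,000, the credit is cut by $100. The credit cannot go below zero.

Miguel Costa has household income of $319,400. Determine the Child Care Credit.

$1,700

Child Care Credit: income exceeds $316,000 by $3,400, which is 9 full-or-partial $400 increments; reduction = 9 × $100 = $900, leaving $1,700.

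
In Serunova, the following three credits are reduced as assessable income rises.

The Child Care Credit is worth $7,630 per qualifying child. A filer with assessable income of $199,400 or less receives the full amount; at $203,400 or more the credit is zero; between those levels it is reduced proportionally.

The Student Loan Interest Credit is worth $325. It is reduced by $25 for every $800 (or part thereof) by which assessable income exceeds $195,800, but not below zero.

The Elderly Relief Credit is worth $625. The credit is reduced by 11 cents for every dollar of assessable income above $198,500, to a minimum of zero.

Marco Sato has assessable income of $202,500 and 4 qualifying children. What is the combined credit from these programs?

Child Care Credit: base = 4 × $7,630 = $30,520. $202,500 is $3,100 into a $4,000 phase-out range, leaving 900/4,000 of the credit: $30,520 × 900/4,000 = $6,867.
Student Loan Interest Credit: income exceeds $195,800 by $6,700, which is 9 full-or-partial $800 increments; reduction = 9 × $25 = $225, leaving $100.
Elderly Relief Credit: 11% of the $4,000 excess over $198,500 is $440; credit = $625 − $440 = $185.
Total: $6,867 + $100 + $185 = $7,152.

$7,152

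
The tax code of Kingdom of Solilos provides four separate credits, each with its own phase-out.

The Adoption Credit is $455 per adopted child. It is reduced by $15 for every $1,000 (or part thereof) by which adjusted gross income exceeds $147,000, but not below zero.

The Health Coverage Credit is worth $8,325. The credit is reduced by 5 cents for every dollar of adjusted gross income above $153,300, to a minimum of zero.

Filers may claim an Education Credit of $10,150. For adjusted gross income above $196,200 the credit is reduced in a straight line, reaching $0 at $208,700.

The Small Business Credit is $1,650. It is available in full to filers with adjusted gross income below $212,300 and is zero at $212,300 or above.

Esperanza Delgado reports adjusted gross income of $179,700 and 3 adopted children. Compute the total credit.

$19,675

Adoption Credit: base = 3 × $455 = $1,365. income exceeds $147,000 by $32,700, which is 33 full-or-partial $1,000 increments; reduction = 33 × $15 = $495, leaving $870.
Health Coverage Credit: 5% of the $26,400 excess over $153,300 is $1,320; credit = $8,325 − $1,320 = $7,005.
Education Credit: $179,700 is at or below the $196,200 threshold, so the full $10,150 applies.
Small Business Credit: $179,700 is below the $212,300 cutoff, so the full $1,650 applies.
Total: $870 + $7,005 + $10,150 + $1,650 = $19,675.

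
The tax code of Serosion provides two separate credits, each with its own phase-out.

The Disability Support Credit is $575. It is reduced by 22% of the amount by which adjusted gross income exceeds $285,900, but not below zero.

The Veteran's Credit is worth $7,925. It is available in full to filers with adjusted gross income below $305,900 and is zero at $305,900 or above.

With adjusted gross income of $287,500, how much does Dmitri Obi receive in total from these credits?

$8,148

Disability Support Credit: 22% of the $1,600 excess over $285,900 is $352; credit = $575 − $352 = $223.
Veteran's Credit: $287,500 is below the $305,900 cutoff, so the full $7,925 applies.
Total: $223 + $7,925 = $8,148.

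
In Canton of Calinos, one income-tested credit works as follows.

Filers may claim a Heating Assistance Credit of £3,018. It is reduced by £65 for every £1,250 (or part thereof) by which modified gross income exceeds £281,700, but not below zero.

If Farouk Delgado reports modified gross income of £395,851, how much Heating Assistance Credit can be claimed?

£0

Heating Assistance Credit: income exceeds £281,700 by £114,151 → 92 increments × £65 = £5,980 ≥ base, so the credit is £0.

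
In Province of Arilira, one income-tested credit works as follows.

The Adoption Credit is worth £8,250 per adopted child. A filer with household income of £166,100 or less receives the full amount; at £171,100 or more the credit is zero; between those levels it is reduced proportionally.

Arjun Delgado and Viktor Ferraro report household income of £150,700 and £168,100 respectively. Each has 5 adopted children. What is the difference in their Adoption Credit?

£16,500

Arjun (£150,700): Adoption Credit: base = 5 × £8,250 = £41,250. £150,700 is at or below the £166,100 threshold, so the full £41,250 applies.
Viktor (£168,100): Adoption Credit: base = 5 × £8,250 = £41,250. £168,100 is £2,000 into a £5,000 phase-out range, leaving 3,000/5,000 of the credit: £41,250 × 3,000/5,000 = £24,750.
Difference: |£41,250 − £24,750| = £16,500.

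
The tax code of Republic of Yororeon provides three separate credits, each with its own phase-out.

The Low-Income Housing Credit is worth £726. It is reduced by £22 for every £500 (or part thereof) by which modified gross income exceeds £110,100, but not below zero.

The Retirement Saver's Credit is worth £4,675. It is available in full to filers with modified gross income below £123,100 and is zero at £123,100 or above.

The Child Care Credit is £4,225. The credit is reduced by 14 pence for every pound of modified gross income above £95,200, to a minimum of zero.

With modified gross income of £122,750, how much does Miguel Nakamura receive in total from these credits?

Low-Income Housing Credit: income exceeds £110,100 by £12,650, which is 26 full-or-partial £500 increments; reduction = 26 × £22 = £572, leaving £154.
Retirement Saver's Credit: £122,750 is below the £123,100 cutoff, so the full £4,675 applies.
Child Care Credit: 14% of the £27,550 excess over £95,200 is £3,857; credit = £4,225 − £3,857 = £368.
Total: £154 + £4,675 + £368 = £5,197.

£5,197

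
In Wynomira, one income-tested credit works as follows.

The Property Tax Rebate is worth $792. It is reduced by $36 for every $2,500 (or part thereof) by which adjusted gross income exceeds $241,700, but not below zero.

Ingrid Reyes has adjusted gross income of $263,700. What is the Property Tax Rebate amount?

Property Tax Rebate: income exceeds $241,700 by $22,000, which is 9 full-or-partial $2,500 increments; reduction = 9 × $36 = $324, leaving $468.

$468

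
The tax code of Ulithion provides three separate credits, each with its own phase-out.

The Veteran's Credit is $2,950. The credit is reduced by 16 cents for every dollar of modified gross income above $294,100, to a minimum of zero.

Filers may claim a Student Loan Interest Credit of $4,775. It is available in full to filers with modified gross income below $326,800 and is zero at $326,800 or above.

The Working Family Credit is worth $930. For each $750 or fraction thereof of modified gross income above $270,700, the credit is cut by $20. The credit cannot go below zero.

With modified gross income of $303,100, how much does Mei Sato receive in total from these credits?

Veteran's Credit: 16% of the $9,000 excess over $294,100 is $1,440; credit = $2,950 − $1,440 = $1,510.
Student Loan Interest Credit: $303,100 is below the $326,800 cutoff, so the full $4,775 applies.
Working Family Credit: income exceeds $270,700 by $32,400, which is 44 full-or-partial $750 increments; reduction = 44 × $20 = $880, leaving $50.
Total: $1,510 + $4,775 + $50 = $6,335.

$6,335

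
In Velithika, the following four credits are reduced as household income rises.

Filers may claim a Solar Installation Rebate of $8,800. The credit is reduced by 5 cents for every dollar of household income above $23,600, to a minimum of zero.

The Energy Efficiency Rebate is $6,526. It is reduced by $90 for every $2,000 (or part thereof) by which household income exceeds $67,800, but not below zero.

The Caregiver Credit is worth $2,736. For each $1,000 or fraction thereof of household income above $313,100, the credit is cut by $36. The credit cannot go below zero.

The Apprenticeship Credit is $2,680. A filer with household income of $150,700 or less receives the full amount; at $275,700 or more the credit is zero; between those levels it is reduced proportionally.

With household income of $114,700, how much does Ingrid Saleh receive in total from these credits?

$14,027

Solar Installation Rebate: 5% of the $91,100 excess over $23,600 is $4,555; credit = $8,800 − $4,555 = $4,245.
Energy Efficiency Rebate: income exceeds $67,800 by $46,900, which is 24 full-or-partial $2,000 increments; reduction = 24 × $90 = $2,160, leaving $4,366.
Caregiver Credit: $114,700 is at or below the $313,100 threshold, so the full $2,736 applies.
Apprenticeship Credit: $114,700 is at or below the $150,700 threshold, so the full $2,680 applies.
Total: $4,245 + $4,366 + $2,736 + $2,680 = $14,027.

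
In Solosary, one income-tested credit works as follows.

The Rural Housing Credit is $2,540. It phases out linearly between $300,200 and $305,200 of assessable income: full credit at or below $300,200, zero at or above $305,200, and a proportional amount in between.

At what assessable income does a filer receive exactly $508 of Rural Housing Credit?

$508 is 508/2,540 of the full $2,540, so 2,032/2,540 of the $5,000 range has been used: income = $300,200 + $5,000 × 2,032/2,540 = $304,200.

$304,200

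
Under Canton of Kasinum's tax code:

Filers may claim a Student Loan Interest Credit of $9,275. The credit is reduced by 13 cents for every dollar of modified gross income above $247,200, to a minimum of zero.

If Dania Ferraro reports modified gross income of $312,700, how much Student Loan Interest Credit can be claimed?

$760

Student Loan Interest Credit: 13% of the $65,500 excess over $247,200 is $8,515; credit = $9,275 − $8,515 = $760.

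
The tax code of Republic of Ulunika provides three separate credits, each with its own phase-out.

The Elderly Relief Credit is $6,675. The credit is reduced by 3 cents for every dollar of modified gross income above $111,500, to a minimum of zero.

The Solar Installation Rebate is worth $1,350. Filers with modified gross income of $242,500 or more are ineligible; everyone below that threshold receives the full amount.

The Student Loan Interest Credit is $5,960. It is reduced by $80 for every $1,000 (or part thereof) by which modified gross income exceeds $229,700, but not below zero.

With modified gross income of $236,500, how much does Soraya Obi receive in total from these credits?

Elderly Relief Credit: 3% of the $125,000 excess over $111,500 is $3,750; credit = $6,675 − $3,750 = $2,925.
Solar Installation Rebate: $236,500 is below the $242,500 cutoff, so the full $1,350 applies.
Student Loan Interest Credit: income exceeds $229,700 by $6,800, which is 7 full-or-partial $1,000 increments; reduction = 7 × $80 = $560, leaving $5,400.
Total: $2,925 + $1,350 + $5,400 = $9,675.

$9,675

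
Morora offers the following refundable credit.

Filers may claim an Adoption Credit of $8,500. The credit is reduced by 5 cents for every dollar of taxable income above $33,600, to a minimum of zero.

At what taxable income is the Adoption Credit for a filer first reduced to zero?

$203,600

The credit falls by 5% of each dollar above $33,600, so it reaches zero when the excess is $8,500 / 5% = $170,000: income = $33,600 + $170,000 = $203,600.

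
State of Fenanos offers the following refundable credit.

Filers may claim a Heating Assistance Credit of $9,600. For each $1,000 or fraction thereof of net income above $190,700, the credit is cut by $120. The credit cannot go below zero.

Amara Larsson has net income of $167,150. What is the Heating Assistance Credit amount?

Heating Assistance Credit: $167,150 is at or below the $190,700 threshold, so the full $9,600 applies.

$9,600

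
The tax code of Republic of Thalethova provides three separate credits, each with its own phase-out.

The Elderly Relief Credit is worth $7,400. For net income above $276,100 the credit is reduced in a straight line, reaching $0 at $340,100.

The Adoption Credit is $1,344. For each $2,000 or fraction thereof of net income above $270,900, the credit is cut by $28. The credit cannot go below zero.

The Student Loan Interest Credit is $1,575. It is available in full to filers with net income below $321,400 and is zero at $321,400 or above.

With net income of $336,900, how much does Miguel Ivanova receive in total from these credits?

$790

Elderly Relief Credit: $336,900 is $60,800 into a $64,000 phase-out range, leaving 3,200/64,000 of the credit: $7,400 × 3,200/64,000 = $370.
Adoption Credit: income exceeds $270,900 by $66,000, which is 33 full-or-partial $2,000 increments; reduction = 33 × $28 = $924, leaving $420.
Student Loan Interest Credit: $336,900 meets or exceeds the $321,400 cutoff, so the credit is $0.
Total: $370 + $420 + $0 = $790.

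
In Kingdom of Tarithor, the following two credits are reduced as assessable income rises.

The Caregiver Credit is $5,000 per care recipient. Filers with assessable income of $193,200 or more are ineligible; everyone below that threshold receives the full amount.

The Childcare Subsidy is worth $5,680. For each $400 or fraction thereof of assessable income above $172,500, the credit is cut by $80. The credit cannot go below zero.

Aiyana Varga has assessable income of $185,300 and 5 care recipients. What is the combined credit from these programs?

$28,120

Caregiver Credit: base = 5 × $5,000 = $25,000. $185,300 is below the $193,200 cutoff, so the full $25,000 applies.
Childcare Subsidy: income exceeds $172,500 by $12,800, which is 32 full-or-partial $400 increments; reduction = 32 × $80 = $2,560, leaving $3,120.
Total: $25,000 + $3,120 = $28,120.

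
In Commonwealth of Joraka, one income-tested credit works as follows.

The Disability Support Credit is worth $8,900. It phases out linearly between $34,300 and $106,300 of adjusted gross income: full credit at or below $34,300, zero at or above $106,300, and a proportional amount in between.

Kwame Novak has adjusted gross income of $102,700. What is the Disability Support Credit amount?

Disability Support Credit: $102,700 is $68,400 into a $72,000 phase-out range, leaving 3,600/72,000 of the credit: $8,900 × 3,600/72,000 = $445.

$445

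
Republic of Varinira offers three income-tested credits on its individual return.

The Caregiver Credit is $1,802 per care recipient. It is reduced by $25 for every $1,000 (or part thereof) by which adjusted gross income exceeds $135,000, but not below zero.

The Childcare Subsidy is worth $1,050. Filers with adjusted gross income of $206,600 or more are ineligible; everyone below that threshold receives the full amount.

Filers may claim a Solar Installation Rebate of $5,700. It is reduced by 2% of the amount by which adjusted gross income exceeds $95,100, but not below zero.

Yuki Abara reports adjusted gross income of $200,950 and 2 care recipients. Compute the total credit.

$6,587

Caregiver Credit: base = 2 × $1,802 = $3,604. income exceeds $135,000 by $65,950, which is 66 full-or-partial $1,000 increments; reduction = 66 × $25 = $1,650, leaving $1,954.
Childcare Subsidy: $200,950 is below the $206,600 cutoff, so the full $1,050 applies.
Solar Installation Rebate: 2% of the $105,850 excess over $95,100 is $2,117; credit = $5,700 − $2,117 = $3,583.
Total: $1,954 + $1,050 + $3,583 = $6,587.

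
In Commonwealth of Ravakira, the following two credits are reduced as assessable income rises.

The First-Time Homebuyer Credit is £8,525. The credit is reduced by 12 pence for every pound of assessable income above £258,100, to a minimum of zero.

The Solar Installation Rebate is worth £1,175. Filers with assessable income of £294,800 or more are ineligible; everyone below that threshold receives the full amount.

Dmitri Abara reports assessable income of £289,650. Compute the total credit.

£5,914

First-Time Homebuyer Credit: 12% of the £31,550 excess over £258,100 is £3,786; credit = £8,525 − £3,786 = £4,739.
Solar Installation Rebate: £289,650 is below the £294,800 cutoff, so the full £1,175 applies.
Total: £4,739 + £1,175 = £5,914.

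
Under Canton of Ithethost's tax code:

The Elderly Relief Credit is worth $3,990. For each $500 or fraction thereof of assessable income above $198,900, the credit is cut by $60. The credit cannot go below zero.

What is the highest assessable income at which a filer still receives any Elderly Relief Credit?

$231,900

After 66 increments the reduction is 66 × $60 = $3,960, leaving $30; one more increment wipes it out. Increment 66 ends at excess 66 × $500 = $33,000, so the highest qualifying income is $198,900 + $33,000 = $231,900.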